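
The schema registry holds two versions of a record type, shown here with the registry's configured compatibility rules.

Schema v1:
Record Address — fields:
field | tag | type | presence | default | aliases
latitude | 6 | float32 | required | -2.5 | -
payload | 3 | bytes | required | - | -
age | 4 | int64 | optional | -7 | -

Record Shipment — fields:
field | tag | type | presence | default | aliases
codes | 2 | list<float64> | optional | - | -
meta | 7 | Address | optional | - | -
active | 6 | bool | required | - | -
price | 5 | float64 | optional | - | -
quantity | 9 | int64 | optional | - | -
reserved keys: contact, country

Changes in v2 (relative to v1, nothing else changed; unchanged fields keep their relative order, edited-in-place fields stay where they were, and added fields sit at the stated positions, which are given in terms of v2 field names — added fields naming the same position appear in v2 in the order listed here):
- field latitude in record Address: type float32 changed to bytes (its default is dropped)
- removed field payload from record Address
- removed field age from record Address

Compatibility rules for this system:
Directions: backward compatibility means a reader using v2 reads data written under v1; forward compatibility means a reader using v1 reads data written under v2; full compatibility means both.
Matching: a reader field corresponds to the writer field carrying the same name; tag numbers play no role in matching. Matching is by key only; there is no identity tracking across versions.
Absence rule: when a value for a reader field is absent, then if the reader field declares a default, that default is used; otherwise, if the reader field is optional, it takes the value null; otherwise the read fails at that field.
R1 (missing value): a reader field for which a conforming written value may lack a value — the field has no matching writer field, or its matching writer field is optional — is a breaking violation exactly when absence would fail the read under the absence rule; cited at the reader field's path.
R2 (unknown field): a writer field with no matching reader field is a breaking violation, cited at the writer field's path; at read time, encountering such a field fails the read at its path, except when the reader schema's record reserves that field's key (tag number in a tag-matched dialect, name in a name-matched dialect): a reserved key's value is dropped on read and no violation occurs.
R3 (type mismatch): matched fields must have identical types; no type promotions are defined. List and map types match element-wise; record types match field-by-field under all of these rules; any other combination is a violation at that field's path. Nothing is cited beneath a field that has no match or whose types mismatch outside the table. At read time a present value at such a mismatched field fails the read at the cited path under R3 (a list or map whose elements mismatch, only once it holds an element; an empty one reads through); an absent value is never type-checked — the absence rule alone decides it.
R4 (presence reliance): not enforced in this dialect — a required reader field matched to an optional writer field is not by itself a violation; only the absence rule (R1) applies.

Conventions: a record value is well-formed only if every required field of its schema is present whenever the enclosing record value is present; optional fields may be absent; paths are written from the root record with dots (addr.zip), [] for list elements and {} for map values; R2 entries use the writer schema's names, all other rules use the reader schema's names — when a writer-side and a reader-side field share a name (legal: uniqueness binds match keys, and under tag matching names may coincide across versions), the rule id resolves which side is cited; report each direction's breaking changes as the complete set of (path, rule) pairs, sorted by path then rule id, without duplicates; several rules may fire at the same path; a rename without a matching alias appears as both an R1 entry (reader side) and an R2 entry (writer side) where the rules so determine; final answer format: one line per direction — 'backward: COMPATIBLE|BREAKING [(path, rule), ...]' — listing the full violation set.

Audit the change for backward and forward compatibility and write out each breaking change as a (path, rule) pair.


in Shipment below, arrows point writer -> reader
backward for Shipment (reader v2, writer v1):
  writer optional, list<float64> -> list<float64>: reader codes maps from writer codes
  writer optional, Address -> Address: reader meta maps from writer meta
  writer required, bool -> bool: reader active maps from writer active
  writer optional, float64 -> float64: reader price maps from writer price
  writer optional, int64 -> int64: reader quantity maps from writer quantity
  writer required, float32 -> bytes: reader meta.latitude maps from writer meta.latitude
  leftover writer field: meta.payload
  leftover writer field: meta.age
  breaking: (meta.age, R2)
  breaking: (meta.latitude, R3)
  breaking: (meta.payload, R2)
  backward on Shipment therefore BREAKING (3)
forward for Shipment (reader v1, writer v2):
  writer optional, list<float64> -> list<float64>: reader codes maps from writer codes
  writer optional, Address -> Address: reader meta maps from writer meta
  writer required, bool -> bool: reader active maps from writer active
  writer optional, float64 -> float64: reader price maps from writer price
  writer optional, int64 -> int64: reader quantity maps from writer quantity
  writer required, bytes -> float32: reader meta.latitude maps from writer meta.latitude
  meta.payload: no writer-side match
  meta.age: no writer-side match
  breaking: (meta.latitude, R3)
  breaking: (meta.payload, R1)
  forward on Shipment therefore BREAKING (2)

backward: BREAKING [(meta.age, R2), (meta.latitude, R3), (meta.payload, R2)]; forward: BREAKING [(meta.latitude, R3), (meta.payload, R1)]


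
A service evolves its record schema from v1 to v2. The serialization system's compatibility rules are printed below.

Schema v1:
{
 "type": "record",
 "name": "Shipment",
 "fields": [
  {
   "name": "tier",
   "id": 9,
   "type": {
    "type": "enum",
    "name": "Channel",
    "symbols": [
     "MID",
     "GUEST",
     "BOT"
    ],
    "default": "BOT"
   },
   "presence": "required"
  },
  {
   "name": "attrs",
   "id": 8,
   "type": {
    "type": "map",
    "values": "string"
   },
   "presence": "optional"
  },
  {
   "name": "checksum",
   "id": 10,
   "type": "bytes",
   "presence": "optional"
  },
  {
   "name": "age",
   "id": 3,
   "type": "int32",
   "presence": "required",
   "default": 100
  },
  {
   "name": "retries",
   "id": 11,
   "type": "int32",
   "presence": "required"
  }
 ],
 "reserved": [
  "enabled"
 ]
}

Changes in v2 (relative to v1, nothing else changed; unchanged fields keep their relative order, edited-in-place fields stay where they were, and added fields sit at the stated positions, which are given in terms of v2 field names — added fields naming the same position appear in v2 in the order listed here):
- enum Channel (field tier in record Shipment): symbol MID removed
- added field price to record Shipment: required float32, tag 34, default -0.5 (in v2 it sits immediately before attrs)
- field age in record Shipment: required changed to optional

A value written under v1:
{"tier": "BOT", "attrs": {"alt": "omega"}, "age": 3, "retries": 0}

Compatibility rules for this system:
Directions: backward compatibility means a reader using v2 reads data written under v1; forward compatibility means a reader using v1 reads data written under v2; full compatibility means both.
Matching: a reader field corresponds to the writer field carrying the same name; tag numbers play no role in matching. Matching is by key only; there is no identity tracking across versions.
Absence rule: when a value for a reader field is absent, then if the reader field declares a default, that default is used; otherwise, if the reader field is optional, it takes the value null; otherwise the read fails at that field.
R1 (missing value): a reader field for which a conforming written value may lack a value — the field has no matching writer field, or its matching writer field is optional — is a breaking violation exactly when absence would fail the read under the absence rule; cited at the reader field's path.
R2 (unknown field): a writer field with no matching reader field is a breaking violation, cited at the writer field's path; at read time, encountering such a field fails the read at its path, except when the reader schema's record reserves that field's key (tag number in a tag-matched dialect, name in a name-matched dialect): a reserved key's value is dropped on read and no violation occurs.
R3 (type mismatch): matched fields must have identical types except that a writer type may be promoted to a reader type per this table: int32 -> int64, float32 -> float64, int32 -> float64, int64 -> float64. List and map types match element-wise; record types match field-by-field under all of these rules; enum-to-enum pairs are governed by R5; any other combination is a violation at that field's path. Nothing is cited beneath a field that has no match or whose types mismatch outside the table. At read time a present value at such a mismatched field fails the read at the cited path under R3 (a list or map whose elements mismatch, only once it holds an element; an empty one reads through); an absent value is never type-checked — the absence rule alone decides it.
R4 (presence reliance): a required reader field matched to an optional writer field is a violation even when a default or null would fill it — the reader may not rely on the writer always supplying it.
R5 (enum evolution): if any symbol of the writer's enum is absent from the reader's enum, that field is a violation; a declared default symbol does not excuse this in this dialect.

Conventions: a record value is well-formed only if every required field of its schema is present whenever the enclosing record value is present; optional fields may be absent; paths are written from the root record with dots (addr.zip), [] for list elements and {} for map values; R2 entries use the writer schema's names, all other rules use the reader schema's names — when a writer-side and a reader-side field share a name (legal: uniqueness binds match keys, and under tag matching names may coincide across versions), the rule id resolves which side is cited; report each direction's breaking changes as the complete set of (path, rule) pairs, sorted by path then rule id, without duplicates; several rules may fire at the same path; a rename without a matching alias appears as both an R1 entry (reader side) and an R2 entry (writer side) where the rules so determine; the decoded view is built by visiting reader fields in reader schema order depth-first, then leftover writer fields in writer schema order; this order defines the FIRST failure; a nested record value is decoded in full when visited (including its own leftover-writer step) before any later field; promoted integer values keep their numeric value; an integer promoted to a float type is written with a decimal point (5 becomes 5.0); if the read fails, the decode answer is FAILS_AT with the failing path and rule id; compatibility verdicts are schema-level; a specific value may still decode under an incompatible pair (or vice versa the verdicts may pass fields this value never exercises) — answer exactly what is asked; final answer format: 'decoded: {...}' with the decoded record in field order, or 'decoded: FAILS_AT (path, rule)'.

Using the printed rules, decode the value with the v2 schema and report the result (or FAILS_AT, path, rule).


decoded: {"tier": "BOT", "price": -0.5, "attrs": {"alt": "omega"}, "checksum": null, "age": 3, "retries": 0}

in Shipment below, arrows point writer -> reader
migrating the Shipment value to v2:
  tier := "BOT"
  price := -0.5 (no value, default fills)
  attrs := {"alt": "omega"}
  checksum := null (not supplied -> null)
  age := 3
  retries := 0
  => decoded: {"tier": "BOT", "price": -0.5, "attrs": {"alt": "omega"}, "checksum": null, "age": 3, "retries": 0}
remaining Shipment differences; none change what is asked:
  enum Channel (field tier in record Shipment): symbol MID removed -> a verdict-level change on Shipment — the shown value reads the same
  field age in record Shipment: required changed to optional -> a verdict-level change on Shipment — the shown value reads the same


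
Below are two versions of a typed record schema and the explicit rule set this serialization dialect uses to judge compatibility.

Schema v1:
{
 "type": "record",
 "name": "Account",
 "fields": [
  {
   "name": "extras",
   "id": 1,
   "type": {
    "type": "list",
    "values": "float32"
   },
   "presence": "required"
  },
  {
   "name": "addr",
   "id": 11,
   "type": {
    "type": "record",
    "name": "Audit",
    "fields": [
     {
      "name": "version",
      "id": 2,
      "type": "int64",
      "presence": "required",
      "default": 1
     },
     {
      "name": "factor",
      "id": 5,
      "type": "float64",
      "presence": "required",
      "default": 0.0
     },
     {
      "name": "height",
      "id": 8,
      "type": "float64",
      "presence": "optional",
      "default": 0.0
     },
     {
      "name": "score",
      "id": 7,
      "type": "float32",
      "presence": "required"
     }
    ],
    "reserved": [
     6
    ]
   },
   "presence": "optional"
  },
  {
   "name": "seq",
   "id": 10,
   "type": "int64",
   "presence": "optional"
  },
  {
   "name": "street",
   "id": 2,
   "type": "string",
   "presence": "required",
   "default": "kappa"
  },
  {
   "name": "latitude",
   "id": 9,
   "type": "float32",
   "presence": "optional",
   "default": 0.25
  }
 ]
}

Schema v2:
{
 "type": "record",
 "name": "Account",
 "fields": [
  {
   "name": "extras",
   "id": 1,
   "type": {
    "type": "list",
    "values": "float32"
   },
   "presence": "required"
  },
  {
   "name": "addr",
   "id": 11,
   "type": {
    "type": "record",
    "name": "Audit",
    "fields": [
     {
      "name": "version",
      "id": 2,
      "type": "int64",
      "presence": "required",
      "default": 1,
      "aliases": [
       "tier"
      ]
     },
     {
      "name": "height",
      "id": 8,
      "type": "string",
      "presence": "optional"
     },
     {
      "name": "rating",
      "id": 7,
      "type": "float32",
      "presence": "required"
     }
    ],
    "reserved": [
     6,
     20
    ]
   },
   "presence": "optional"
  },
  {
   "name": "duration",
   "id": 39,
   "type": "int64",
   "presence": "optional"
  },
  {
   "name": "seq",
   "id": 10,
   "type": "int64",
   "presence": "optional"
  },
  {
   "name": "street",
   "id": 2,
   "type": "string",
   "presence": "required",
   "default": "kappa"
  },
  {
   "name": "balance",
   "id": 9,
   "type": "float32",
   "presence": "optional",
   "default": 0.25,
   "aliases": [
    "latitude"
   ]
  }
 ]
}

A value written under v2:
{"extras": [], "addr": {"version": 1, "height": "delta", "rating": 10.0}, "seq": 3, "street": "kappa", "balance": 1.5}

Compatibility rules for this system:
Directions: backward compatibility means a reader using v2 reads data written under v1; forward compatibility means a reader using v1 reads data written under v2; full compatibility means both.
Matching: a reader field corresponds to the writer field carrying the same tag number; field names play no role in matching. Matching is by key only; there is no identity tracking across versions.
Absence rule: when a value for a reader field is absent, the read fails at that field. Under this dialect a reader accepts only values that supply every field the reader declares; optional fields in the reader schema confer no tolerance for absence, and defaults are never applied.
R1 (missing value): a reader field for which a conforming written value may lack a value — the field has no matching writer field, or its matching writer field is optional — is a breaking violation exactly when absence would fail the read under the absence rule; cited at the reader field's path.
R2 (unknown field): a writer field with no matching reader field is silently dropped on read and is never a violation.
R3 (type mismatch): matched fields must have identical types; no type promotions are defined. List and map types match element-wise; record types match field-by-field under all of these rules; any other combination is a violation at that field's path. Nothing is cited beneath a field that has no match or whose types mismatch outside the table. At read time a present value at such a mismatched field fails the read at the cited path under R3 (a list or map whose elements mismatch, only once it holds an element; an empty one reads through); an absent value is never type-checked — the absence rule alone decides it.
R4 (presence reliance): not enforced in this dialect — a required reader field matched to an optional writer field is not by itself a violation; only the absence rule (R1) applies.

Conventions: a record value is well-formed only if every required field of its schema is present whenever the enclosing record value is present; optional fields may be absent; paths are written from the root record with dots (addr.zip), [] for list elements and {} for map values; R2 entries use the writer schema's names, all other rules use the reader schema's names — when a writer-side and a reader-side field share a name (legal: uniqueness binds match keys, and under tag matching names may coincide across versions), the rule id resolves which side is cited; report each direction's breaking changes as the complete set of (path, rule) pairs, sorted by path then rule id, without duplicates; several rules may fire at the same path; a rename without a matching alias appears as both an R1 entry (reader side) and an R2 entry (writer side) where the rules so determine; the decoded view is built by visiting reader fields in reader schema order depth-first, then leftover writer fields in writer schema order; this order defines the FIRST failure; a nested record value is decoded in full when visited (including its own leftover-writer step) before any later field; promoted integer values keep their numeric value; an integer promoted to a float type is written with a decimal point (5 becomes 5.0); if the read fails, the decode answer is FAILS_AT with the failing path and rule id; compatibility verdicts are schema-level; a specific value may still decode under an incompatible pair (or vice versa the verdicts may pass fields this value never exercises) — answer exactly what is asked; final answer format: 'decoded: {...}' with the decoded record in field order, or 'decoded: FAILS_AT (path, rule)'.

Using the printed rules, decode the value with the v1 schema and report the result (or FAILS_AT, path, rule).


in Account below, arrows point writer -> reader
decode walk for Account under reader schema v1:
  extras := []
  addr.version := 1
  read fails at addr.factor under R1 (no fill)
  => FAILS_AT (addr.factor, R1)
diffs on Account not affecting the asked answer:
  renamed field latitude to balance in record Account (alias latitude declared on the renamed field) -> affects the rule determinations only; this particular Account value decodes identically
  renamed field score to rating in record Audit -> fires no rule on Account under this dialect and leaves the result unchanged
  field height in record Audit: type float64 changed to string (its default is dropped) -> affects the rule determinations only; this particular Account value decodes identically
  added field duration to record Account: optional int64, tag 39 (in v2 it sits immediately before seq) -> affects the rule determinations only; this particular Account value decodes identically

decoded: FAILS_AT (addr.factor, R1)


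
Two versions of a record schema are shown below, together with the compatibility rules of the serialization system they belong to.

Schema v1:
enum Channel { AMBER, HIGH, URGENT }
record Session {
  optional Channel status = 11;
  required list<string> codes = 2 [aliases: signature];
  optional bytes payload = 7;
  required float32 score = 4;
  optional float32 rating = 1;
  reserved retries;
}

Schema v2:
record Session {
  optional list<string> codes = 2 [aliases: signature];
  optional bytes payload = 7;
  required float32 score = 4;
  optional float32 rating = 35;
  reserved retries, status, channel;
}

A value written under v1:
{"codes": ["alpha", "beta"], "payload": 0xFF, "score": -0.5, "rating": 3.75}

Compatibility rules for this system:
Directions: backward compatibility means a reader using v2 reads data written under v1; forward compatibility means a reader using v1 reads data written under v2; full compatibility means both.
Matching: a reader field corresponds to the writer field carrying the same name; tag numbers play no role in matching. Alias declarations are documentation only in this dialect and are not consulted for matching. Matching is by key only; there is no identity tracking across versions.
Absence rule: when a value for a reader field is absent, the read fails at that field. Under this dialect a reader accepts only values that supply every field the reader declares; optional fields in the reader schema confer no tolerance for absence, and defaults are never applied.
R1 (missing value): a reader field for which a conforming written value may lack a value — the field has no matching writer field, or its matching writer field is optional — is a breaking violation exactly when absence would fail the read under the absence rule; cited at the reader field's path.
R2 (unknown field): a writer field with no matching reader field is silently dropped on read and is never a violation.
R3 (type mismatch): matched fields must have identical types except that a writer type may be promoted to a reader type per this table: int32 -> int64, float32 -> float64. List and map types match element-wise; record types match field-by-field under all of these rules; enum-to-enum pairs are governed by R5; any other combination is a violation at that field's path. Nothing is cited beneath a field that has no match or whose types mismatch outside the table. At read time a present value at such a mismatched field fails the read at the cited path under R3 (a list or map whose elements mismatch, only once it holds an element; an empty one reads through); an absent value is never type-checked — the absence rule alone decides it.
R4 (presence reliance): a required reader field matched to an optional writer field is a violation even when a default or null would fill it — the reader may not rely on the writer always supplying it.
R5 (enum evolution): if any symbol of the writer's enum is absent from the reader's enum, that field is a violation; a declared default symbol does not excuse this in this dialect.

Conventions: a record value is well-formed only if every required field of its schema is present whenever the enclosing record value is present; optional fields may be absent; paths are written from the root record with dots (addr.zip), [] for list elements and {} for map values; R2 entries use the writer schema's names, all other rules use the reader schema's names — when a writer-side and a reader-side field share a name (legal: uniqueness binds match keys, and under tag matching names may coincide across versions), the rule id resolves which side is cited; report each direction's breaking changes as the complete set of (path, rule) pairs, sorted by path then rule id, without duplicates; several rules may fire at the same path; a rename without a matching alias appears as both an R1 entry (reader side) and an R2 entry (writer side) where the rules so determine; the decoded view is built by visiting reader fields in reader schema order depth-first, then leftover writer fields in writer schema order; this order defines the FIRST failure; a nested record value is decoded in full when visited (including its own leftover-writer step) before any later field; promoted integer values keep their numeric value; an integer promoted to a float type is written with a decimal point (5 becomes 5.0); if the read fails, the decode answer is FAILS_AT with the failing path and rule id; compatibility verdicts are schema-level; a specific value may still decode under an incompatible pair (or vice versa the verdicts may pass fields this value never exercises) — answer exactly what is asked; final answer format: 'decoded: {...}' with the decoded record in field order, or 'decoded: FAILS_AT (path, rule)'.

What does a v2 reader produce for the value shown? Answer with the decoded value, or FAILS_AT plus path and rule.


decoded: {"codes": ["alpha", "beta"], "payload": 0xFF, "score": -0.5, "rating": 3.75}

arrows below run writer -> reader for Session
decode walk for Session under reader schema v2:
  codes := ["alpha", "beta"]
  payload := 0xFF
  score := -0.5
  rating := 3.75
  => decoded: {"codes": ["alpha", "beta"], "payload": 0xFF, "score": -0.5, "rating": 3.75}
ruling out the remaining Session differences:
  field rating in record Session: tag 1 changed to 35 -> no rule fires on it and the decoded Session view is identical with or without it
  field codes in record Session: required changed to optional -> affects the rule determinations only; this particular Session value decodes identically


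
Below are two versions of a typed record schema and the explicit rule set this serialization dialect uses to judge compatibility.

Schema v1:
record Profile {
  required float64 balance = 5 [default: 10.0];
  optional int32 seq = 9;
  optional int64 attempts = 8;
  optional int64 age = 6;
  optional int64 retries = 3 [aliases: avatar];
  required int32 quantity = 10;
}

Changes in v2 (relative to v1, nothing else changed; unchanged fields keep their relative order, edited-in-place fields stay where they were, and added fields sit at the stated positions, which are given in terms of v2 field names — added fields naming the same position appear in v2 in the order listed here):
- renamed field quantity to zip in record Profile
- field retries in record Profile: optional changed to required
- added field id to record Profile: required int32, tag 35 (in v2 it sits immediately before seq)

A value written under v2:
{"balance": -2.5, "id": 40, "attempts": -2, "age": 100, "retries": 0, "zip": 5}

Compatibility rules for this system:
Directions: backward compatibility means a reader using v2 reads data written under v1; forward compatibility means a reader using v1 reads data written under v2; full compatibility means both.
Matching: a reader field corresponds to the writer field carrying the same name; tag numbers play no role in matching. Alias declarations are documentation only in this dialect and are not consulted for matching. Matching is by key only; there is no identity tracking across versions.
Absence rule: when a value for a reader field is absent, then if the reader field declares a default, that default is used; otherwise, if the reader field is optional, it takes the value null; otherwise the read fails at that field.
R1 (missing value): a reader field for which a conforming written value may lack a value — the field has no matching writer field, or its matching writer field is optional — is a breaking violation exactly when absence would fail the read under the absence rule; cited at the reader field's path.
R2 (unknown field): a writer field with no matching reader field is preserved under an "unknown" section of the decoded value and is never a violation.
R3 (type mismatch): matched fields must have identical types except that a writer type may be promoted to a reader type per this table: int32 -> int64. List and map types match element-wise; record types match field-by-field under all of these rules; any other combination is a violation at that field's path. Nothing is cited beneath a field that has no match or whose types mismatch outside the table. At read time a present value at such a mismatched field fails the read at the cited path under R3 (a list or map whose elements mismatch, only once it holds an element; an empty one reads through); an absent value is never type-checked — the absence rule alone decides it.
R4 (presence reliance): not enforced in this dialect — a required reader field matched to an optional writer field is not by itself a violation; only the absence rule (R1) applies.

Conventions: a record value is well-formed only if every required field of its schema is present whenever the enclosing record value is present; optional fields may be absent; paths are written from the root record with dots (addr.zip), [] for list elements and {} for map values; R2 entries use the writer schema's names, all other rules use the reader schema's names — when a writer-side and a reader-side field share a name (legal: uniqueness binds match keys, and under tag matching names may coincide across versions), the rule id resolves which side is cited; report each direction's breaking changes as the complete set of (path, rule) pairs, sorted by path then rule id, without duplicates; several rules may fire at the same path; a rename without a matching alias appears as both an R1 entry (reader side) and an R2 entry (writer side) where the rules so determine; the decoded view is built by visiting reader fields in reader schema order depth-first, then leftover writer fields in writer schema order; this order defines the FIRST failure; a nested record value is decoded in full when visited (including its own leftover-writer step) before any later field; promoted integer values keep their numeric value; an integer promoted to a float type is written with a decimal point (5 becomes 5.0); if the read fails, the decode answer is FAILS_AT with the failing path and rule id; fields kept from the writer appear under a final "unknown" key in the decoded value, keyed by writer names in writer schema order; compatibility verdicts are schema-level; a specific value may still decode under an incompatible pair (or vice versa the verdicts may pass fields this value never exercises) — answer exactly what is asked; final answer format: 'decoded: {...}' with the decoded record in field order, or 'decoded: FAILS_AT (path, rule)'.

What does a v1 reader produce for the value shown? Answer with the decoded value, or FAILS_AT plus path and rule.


decoded: FAILS_AT (quantity, R1)

in Profile below, arrows point writer -> reader
decode (reader v1):
  balance := -2.5
  seq := null (absent, optional -> null)
  attempts := -2
  age := 100
  retries := 0
  read fails at quantity under R1 (no fill)
  => FAILS_AT (quantity, R1)
the rest of the Profile diff is inert for this question:
  field retries in record Profile: optional changed to required -> a verdict-level change on Profile — the shown value reads the same
  added field id to record Profile: required int32, tag 35 (in v2 it sits immediately before seq) -> a verdict-level change on Profile — the shown value reads the same


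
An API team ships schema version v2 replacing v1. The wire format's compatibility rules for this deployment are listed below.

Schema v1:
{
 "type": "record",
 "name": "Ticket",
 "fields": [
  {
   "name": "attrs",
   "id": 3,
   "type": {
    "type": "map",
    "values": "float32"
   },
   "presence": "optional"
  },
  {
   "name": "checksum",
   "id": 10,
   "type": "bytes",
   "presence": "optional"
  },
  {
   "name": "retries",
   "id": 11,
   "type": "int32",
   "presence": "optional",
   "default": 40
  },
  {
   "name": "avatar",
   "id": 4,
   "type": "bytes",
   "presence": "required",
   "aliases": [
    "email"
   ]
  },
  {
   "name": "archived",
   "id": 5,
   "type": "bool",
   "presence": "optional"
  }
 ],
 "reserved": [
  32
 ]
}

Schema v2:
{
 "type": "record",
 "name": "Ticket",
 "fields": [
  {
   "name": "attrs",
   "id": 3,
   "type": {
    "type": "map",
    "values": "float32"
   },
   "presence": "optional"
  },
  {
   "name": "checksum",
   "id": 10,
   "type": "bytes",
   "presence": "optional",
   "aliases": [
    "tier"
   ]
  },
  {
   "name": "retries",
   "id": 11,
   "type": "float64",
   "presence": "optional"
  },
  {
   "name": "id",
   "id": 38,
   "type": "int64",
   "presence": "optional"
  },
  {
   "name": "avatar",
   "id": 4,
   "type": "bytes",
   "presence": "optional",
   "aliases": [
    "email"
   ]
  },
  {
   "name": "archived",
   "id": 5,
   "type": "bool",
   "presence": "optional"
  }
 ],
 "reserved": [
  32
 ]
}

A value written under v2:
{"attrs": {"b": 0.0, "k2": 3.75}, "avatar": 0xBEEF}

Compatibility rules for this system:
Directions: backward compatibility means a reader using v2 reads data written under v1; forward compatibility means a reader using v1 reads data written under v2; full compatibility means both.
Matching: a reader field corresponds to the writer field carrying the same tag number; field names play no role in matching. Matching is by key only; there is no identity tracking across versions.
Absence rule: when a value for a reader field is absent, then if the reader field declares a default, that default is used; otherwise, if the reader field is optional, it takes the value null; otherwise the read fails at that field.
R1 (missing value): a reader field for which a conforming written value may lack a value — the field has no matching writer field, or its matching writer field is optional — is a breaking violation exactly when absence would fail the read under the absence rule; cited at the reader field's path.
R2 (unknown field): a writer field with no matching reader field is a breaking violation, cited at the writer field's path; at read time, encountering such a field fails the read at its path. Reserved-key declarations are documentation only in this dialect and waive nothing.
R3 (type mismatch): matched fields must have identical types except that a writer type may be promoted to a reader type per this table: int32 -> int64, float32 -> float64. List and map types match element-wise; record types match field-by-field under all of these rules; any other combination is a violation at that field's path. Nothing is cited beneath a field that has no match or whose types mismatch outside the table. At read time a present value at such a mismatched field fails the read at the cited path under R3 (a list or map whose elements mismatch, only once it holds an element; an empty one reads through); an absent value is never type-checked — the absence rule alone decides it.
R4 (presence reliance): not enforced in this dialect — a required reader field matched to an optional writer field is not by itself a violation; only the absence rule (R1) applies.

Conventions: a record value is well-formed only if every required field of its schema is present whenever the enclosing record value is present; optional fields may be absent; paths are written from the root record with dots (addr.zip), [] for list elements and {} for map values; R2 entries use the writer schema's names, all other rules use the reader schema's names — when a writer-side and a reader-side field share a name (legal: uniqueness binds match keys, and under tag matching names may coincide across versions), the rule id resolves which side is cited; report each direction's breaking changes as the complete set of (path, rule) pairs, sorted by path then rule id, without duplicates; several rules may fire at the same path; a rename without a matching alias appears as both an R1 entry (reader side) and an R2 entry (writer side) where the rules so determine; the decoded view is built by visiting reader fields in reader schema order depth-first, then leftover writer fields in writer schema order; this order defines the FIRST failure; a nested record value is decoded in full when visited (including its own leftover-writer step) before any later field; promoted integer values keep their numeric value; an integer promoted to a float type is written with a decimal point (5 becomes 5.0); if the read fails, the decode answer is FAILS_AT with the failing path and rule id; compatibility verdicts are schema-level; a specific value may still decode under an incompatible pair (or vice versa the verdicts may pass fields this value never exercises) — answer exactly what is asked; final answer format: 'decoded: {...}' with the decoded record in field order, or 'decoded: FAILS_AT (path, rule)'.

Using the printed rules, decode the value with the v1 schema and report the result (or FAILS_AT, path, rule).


decoded: {"attrs": {"b": 0.0, "k2": 3.75}, "checksum": null, "retries": 40, "avatar": 0xBEEF, "archived": null}

in Ticket below, arrows point writer -> reader
decoding the Ticket value with the v1 reader:
  attrs := {"b": 0.0, "k2": 3.75}
  checksum := null (not supplied -> null)
  retries := 40 (no value, default fills)
  avatar := 0xBEEF
  archived := null (not supplied -> null)
  => decoded: {"attrs": {"b": 0.0, "k2": 3.75}, "checksum": null, "retries": 40, "avatar": 0xBEEF, "archived": null}
checking off the Ticket differences that do not matter here:
  field avatar in record Ticket: required changed to optional -> schema-level compatibility only; this Ticket value's decode is unchanged
  field retries in record Ticket: type int32 changed to float64 (its default is dropped) -> schema-level compatibility only; this Ticket value's decode is unchanged
  added field id to record Ticket: optional int64, tag 38 (in v2 it sits immediately before avatar) -> schema-level compatibility only; this Ticket value's decode is unchanged


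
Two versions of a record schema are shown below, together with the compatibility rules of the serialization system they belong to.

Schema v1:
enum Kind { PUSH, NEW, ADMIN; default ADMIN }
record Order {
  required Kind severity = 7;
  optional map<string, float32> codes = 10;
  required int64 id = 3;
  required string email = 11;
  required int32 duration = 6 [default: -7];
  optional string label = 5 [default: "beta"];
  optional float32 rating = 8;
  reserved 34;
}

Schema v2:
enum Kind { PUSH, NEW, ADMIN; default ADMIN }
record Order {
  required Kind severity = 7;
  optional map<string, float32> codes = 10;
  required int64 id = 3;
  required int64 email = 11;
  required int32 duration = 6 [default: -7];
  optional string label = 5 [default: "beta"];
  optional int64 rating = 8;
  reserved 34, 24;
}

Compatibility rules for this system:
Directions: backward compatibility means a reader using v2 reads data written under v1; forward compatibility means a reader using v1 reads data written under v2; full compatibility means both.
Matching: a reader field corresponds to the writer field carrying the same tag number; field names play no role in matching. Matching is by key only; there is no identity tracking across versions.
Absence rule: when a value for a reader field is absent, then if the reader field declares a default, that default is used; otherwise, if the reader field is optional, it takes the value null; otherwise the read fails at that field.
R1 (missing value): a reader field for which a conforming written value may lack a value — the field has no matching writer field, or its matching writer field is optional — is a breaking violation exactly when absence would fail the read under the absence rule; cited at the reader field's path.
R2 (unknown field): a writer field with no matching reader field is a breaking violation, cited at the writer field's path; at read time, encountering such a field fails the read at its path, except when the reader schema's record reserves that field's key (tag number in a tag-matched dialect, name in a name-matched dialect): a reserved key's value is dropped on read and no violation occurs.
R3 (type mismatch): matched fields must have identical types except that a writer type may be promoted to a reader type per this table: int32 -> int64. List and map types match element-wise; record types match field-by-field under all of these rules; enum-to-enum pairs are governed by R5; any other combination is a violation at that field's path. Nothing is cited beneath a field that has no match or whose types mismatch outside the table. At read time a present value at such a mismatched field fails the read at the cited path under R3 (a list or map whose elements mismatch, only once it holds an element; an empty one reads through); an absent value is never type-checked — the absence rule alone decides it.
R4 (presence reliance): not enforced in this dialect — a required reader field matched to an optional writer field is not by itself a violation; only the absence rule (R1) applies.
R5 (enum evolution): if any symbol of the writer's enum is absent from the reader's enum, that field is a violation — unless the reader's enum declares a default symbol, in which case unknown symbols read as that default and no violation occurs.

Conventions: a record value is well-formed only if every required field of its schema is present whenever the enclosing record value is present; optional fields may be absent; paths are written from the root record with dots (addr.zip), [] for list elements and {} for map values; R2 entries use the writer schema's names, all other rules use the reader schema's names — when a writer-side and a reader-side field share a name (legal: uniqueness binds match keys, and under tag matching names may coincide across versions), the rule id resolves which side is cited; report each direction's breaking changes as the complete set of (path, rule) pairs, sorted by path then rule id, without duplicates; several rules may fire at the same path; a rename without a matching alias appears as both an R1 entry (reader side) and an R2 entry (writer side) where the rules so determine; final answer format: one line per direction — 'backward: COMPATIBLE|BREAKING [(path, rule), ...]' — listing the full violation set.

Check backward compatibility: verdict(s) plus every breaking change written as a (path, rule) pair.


backward: BREAKING [(email, R3), (rating, R3)]

each type pair in Order: writer, then reader
checking backward for Order: reader v2 against writer v1:
  writer required, Kind -> Kind: reader severity maps from writer severity
  writer optional, map<string, float32> -> map<string, float32>: reader codes maps from writer codes
  writer required, int64 -> int64: reader id maps from writer id
  writer required, string -> int64: reader email maps from writer email
  writer required, int32 -> int32: reader duration maps from writer duration
  writer optional, string -> string: reader label maps from writer label
  writer optional, float32 -> int64: reader rating maps from writer rating
  R3 fires at email
  R3 fires at rating
  backward on Order therefore BREAKING (2)
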